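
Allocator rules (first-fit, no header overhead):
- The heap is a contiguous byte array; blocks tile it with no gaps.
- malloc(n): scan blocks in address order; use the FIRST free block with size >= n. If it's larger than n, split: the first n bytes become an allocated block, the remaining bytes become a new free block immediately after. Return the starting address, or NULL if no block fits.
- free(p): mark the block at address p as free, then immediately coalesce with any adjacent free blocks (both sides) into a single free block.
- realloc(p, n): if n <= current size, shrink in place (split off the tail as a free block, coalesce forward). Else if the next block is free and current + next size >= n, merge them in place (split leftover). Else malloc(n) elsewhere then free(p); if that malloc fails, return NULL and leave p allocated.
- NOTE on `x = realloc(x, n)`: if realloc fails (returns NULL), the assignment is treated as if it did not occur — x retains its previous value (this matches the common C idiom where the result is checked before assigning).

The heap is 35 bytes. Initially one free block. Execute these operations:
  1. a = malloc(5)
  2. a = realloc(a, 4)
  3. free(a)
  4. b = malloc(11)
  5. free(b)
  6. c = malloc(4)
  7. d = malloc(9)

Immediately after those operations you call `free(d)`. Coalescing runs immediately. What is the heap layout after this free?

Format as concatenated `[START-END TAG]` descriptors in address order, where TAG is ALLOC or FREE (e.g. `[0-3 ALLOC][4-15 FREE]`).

Op 1: a = malloc(5) -> a = 0; heap: [0-4 ALLOC][5-34 FREE]
Op 2: a = realloc(a, 4) -> a = 0; heap: [0-3 ALLOC][4-34 FREE]
Op 3: free(a) -> (freed a); heap: [0-34 FREE]
Op 4: b = malloc(11) -> b = 0; heap: [0-10 ALLOC][11-34 FREE]
Op 5: free(b) -> (freed b); heap: [0-34 FREE]
Op 6: c = malloc(4) -> c = 0; heap: [0-3 ALLOC][4-34 FREE]
Op 7: d = malloc(9) -> d = 4; heap: [0-3 ALLOC][4-12 ALLOC][13-34 FREE]
free(d): d = 4 -> block [4-12 ALLOC]; mark free, coalesce with adjacent free neighbors -> [0-3 ALLOC][4-34 FREE]

Answer: [0-3 ALLOC][4-34 FREE]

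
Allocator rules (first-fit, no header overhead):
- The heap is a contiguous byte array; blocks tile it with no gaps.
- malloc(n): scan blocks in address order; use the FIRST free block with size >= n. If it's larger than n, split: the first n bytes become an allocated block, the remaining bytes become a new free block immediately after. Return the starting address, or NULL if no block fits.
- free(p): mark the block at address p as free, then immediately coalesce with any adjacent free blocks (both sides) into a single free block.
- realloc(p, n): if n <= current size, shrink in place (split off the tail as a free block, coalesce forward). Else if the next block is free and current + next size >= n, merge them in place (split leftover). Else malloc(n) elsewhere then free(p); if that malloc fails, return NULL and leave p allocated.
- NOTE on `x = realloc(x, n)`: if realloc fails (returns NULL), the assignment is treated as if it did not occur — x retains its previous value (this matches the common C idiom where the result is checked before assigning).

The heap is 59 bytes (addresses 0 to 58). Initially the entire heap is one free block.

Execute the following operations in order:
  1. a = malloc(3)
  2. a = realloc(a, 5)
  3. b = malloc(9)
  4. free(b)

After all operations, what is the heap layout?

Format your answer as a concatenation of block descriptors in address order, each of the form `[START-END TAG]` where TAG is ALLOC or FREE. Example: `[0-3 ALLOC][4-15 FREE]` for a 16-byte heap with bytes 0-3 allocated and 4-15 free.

Op 1: a = malloc(3) -> a = 0; heap: [0-2 ALLOC][3-58 FREE]
Op 2: a = realloc(a, 5) -> a = 0; heap: [0-4 ALLOC][5-58 FREE]
Op 3: b = malloc(9) -> b = 5; heap: [0-4 ALLOC][5-13 ALLOC][14-58 FREE]
Op 4: free(b) -> (freed b); heap: [0-4 ALLOC][5-58 FREE]

Answer: [0-4 ALLOC][5-58 FREE]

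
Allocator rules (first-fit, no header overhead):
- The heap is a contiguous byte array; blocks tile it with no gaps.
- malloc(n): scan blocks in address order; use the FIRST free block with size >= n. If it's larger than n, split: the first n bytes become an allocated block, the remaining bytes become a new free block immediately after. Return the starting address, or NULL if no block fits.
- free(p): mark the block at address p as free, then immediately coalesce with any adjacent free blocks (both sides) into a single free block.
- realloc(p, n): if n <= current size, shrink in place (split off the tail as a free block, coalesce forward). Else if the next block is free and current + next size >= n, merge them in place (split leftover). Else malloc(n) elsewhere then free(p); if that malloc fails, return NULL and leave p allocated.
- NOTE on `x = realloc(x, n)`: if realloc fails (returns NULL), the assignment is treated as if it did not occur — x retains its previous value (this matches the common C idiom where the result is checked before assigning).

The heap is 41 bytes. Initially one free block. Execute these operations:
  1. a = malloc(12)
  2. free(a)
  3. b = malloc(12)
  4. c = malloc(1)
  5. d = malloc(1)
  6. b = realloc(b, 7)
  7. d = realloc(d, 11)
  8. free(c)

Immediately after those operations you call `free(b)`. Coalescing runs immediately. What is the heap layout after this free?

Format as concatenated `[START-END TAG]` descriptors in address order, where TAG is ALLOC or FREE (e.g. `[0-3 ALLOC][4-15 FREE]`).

Answer: [0-12 FREE][13-23 ALLOC][24-40 FREE]

Derivation:
Op 1: a = malloc(12) -> a = 0; heap: [0-11 ALLOC][12-40 FREE]
Op 2: free(a) -> (freed a); heap: [0-40 FREE]
Op 3: b = malloc(12) -> b = 0; heap: [0-11 ALLOC][12-40 FREE]
Op 4: c = malloc(1) -> c = 12; heap: [0-11 ALLOC][12-12 ALLOC][13-40 FREE]
Op 5: d = malloc(1) -> d = 13; heap: [0-11 ALLOC][12-12 ALLOC][13-13 ALLOC][14-40 FREE]
Op 6: b = realloc(b, 7) -> b = 0; heap: [0-6 ALLOC][7-11 FREE][12-12 ALLOC][13-13 ALLOC][14-40 FREE]
Op 7: d = realloc(d, 11) -> d = 13; heap: [0-6 ALLOC][7-11 FREE][12-12 ALLOC][13-23 ALLOC][24-40 FREE]
Op 8: free(c) -> (freed c); heap: [0-6 ALLOC][7-12 FREE][13-23 ALLOC][24-40 FREE]
free(b): b = 0 -> block [0-6 ALLOC]; mark free, coalesce with adjacent free neighbors -> [0-12 FREE][13-23 ALLOC][24-40 FREE]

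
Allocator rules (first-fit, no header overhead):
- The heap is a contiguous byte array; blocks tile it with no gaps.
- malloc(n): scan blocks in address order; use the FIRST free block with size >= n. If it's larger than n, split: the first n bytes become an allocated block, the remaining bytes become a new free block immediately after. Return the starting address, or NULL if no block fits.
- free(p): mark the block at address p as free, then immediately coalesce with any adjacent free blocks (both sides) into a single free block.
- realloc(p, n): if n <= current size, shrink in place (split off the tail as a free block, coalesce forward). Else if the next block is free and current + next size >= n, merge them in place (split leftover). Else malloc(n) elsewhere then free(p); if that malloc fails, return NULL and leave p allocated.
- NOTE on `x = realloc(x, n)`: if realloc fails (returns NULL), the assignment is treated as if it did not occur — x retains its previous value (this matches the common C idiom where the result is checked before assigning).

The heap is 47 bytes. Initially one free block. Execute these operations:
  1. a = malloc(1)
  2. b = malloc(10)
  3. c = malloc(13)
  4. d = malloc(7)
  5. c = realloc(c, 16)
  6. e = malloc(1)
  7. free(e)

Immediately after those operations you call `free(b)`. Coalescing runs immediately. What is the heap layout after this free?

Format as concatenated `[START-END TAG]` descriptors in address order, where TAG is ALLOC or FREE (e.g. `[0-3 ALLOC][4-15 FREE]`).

Answer: [0-0 ALLOC][1-23 FREE][24-30 ALLOC][31-46 ALLOC]

Derivation:
Op 1: a = malloc(1) -> a = 0; heap: [0-0 ALLOC][1-46 FREE]
Op 2: b = malloc(10) -> b = 1; heap: [0-0 ALLOC][1-10 ALLOC][11-46 FREE]
Op 3: c = malloc(13) -> c = 11; heap: [0-0 ALLOC][1-10 ALLOC][11-23 ALLOC][24-46 FREE]
Op 4: d = malloc(7) -> d = 24; heap: [0-0 ALLOC][1-10 ALLOC][11-23 ALLOC][24-30 ALLOC][31-46 FREE]
Op 5: c = realloc(c, 16) -> c = 31; heap: [0-0 ALLOC][1-10 ALLOC][11-23 FREE][24-30 ALLOC][31-46 ALLOC]
Op 6: e = malloc(1) -> e = 11; heap: [0-0 ALLOC][1-10 ALLOC][11-11 ALLOC][12-23 FREE][24-30 ALLOC][31-46 ALLOC]
Op 7: free(e) -> (freed e); heap: [0-0 ALLOC][1-10 ALLOC][11-23 FREE][24-30 ALLOC][31-46 ALLOC]
free(b): b = 1 -> block [1-10 ALLOC]; mark free, coalesce with adjacent free neighbors -> [0-0 ALLOC][1-23 FREE][24-30 ALLOC][31-46 ALLOC]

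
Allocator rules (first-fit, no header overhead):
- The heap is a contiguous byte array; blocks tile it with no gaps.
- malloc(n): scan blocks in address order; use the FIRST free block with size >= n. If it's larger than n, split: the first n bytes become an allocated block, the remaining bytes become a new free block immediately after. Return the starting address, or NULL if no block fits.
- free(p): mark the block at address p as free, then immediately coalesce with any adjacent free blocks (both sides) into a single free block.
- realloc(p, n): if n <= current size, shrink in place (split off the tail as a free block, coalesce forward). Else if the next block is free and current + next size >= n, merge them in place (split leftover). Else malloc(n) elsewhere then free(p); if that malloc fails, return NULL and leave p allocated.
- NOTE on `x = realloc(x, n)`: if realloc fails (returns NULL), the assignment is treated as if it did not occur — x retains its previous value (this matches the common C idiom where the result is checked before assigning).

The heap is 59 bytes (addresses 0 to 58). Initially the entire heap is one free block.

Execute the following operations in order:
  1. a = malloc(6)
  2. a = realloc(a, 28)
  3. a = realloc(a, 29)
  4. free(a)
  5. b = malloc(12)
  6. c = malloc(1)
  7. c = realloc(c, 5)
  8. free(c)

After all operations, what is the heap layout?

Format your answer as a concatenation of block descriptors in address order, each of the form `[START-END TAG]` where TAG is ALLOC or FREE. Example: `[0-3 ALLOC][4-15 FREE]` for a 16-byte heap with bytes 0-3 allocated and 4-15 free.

Op 1: a = malloc(6) -> a = 0; heap: [0-5 ALLOC][6-58 FREE]
Op 2: a = realloc(a, 28) -> a = 0; heap: [0-27 ALLOC][28-58 FREE]
Op 3: a = realloc(a, 29) -> a = 0; heap: [0-28 ALLOC][29-58 FREE]
Op 4: free(a) -> (freed a); heap: [0-58 FREE]
Op 5: b = malloc(12) -> b = 0; heap: [0-11 ALLOC][12-58 FREE]
Op 6: c = malloc(1) -> c = 12; heap: [0-11 ALLOC][12-12 ALLOC][13-58 FREE]
Op 7: c = realloc(c, 5) -> c = 12; heap: [0-11 ALLOC][12-16 ALLOC][17-58 FREE]
Op 8: free(c) -> (freed c); heap: [0-11 ALLOC][12-58 FREE]

Answer: [0-11 ALLOC][12-58 FREE]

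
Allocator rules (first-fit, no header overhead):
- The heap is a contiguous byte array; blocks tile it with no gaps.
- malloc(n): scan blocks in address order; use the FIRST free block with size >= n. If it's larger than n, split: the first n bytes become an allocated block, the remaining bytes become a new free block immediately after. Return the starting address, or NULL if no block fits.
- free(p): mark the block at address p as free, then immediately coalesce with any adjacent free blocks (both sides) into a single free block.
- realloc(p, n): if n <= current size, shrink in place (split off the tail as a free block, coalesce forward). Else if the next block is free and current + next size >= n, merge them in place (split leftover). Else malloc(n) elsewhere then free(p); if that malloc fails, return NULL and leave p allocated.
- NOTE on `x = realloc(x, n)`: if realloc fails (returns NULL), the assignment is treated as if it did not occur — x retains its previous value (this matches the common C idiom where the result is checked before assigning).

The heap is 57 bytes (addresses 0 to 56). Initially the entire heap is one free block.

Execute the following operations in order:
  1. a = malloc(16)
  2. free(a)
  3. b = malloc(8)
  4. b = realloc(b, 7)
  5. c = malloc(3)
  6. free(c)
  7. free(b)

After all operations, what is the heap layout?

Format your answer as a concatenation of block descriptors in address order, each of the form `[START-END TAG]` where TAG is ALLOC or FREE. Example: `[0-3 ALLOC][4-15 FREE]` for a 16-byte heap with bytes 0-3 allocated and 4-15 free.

Op 1: a = malloc(16) -> a = 0; heap: [0-15 ALLOC][16-56 FREE]
Op 2: free(a) -> (freed a); heap: [0-56 FREE]
Op 3: b = malloc(8) -> b = 0; heap: [0-7 ALLOC][8-56 FREE]
Op 4: b = realloc(b, 7) -> b = 0; heap: [0-6 ALLOC][7-56 FREE]
Op 5: c = malloc(3) -> c = 7; heap: [0-6 ALLOC][7-9 ALLOC][10-56 FREE]
Op 6: free(c) -> (freed c); heap: [0-6 ALLOC][7-56 FREE]
Op 7: free(b) -> (freed b); heap: [0-56 FREE]

Answer: [0-56 FREE]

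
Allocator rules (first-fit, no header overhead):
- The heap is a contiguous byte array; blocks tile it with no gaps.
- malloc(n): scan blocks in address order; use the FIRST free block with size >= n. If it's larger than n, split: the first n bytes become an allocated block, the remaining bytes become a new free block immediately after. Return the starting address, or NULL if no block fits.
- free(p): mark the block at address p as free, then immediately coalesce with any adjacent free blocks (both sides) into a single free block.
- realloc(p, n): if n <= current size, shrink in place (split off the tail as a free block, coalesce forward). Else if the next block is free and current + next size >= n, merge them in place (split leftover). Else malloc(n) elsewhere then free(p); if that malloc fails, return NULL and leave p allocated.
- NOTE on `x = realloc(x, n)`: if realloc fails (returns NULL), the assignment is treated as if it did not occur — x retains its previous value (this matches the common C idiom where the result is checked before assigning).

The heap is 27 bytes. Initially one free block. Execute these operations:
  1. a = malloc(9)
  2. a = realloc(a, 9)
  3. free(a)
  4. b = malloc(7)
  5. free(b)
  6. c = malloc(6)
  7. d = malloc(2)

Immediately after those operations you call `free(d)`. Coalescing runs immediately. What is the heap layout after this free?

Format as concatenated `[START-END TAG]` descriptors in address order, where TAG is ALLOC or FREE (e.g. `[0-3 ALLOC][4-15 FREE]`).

Answer: [0-5 ALLOC][6-26 FREE]

Derivation:
Op 1: a = malloc(9) -> a = 0; heap: [0-8 ALLOC][9-26 FREE]
Op 2: a = realloc(a, 9) -> a = 0; heap: [0-8 ALLOC][9-26 FREE]
Op 3: free(a) -> (freed a); heap: [0-26 FREE]
Op 4: b = malloc(7) -> b = 0; heap: [0-6 ALLOC][7-26 FREE]
Op 5: free(b) -> (freed b); heap: [0-26 FREE]
Op 6: c = malloc(6) -> c = 0; heap: [0-5 ALLOC][6-26 FREE]
Op 7: d = malloc(2) -> d = 6; heap: [0-5 ALLOC][6-7 ALLOC][8-26 FREE]
free(d): d = 6 -> block [6-7 ALLOC]; mark free, coalesce with adjacent free neighbors -> [0-5 ALLOC][6-26 FREE]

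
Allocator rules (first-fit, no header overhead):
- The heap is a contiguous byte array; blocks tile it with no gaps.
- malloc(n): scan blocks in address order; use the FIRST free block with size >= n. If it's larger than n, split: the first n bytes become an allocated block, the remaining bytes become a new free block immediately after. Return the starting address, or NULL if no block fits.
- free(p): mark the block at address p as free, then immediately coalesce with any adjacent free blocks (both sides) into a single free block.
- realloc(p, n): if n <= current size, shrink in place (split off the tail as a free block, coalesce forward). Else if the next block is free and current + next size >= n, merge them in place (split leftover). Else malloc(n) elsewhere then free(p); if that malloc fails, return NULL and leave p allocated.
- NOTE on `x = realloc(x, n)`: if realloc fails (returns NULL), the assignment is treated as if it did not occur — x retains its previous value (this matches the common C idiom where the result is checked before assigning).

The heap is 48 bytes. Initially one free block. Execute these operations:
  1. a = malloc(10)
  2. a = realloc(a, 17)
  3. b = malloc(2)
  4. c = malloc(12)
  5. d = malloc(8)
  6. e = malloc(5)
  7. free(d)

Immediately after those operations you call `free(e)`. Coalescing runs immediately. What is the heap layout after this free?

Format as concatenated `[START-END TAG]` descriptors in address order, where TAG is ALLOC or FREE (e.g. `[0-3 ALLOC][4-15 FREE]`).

Op 1: a = malloc(10) -> a = 0; heap: [0-9 ALLOC][10-47 FREE]
Op 2: a = realloc(a, 17) -> a = 0; heap: [0-16 ALLOC][17-47 FREE]
Op 3: b = malloc(2) -> b = 17; heap: [0-16 ALLOC][17-18 ALLOC][19-47 FREE]
Op 4: c = malloc(12) -> c = 19; heap: [0-16 ALLOC][17-18 ALLOC][19-30 ALLOC][31-47 FREE]
Op 5: d = malloc(8) -> d = 31; heap: [0-16 ALLOC][17-18 ALLOC][19-30 ALLOC][31-38 ALLOC][39-47 FREE]
Op 6: e = malloc(5) -> e = 39; heap: [0-16 ALLOC][17-18 ALLOC][19-30 ALLOC][31-38 ALLOC][39-43 ALLOC][44-47 FREE]
Op 7: free(d) -> (freed d); heap: [0-16 ALLOC][17-18 ALLOC][19-30 ALLOC][31-38 FREE][39-43 ALLOC][44-47 FREE]
free(e): e = 39 -> block [39-43 ALLOC]; mark free, coalesce with adjacent free neighbors -> [0-16 ALLOC][17-18 ALLOC][19-30 ALLOC][31-47 FREE]

Answer: [0-16 ALLOC][17-18 ALLOC][19-30 ALLOC][31-47 FREE]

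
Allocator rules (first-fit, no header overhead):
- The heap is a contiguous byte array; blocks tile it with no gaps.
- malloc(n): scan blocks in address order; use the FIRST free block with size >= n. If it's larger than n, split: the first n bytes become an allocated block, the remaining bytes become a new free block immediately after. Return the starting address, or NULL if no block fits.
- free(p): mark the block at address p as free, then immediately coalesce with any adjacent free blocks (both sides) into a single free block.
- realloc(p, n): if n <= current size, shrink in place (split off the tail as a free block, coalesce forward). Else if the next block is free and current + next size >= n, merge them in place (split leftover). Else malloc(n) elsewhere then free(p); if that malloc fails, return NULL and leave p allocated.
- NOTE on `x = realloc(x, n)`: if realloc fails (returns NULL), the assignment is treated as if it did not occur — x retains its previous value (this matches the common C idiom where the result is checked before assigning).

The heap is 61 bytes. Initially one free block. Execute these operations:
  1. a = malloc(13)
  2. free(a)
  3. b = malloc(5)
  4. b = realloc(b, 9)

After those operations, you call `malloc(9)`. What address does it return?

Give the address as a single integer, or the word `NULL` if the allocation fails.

Op 1: a = malloc(13) -> a = 0; heap: [0-12 ALLOC][13-60 FREE]
Op 2: free(a) -> (freed a); heap: [0-60 FREE]
Op 3: b = malloc(5) -> b = 0; heap: [0-4 ALLOC][5-60 FREE]
Op 4: b = realloc(b, 9) -> b = 0; heap: [0-8 ALLOC][9-60 FREE]
malloc(9): first-fit scan over [0-8 ALLOC][9-60 FREE] -> 9

Answer: 9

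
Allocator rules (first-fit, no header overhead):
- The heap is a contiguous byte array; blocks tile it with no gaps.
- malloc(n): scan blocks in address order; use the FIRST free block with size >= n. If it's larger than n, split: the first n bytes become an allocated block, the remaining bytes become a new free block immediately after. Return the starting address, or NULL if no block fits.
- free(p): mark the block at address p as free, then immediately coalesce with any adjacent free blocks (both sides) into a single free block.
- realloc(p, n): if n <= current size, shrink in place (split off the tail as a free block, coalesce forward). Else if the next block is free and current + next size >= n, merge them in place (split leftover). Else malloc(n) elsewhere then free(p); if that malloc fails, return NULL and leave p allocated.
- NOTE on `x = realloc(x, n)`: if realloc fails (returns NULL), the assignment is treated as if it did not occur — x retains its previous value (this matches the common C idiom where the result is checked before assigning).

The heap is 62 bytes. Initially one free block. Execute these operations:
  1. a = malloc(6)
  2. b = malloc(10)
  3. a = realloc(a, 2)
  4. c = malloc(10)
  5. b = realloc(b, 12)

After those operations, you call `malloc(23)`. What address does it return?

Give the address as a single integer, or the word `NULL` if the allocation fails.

Answer: 38

Derivation:
Op 1: a = malloc(6) -> a = 0; heap: [0-5 ALLOC][6-61 FREE]
Op 2: b = malloc(10) -> b = 6; heap: [0-5 ALLOC][6-15 ALLOC][16-61 FREE]
Op 3: a = realloc(a, 2) -> a = 0; heap: [0-1 ALLOC][2-5 FREE][6-15 ALLOC][16-61 FREE]
Op 4: c = malloc(10) -> c = 16; heap: [0-1 ALLOC][2-5 FREE][6-15 ALLOC][16-25 ALLOC][26-61 FREE]
Op 5: b = realloc(b, 12) -> b = 26; heap: [0-1 ALLOC][2-15 FREE][16-25 ALLOC][26-37 ALLOC][38-61 FREE]
malloc(23): first-fit scan over [0-1 ALLOC][2-15 FREE][16-25 ALLOC][26-37 ALLOC][38-61 FREE] -> 38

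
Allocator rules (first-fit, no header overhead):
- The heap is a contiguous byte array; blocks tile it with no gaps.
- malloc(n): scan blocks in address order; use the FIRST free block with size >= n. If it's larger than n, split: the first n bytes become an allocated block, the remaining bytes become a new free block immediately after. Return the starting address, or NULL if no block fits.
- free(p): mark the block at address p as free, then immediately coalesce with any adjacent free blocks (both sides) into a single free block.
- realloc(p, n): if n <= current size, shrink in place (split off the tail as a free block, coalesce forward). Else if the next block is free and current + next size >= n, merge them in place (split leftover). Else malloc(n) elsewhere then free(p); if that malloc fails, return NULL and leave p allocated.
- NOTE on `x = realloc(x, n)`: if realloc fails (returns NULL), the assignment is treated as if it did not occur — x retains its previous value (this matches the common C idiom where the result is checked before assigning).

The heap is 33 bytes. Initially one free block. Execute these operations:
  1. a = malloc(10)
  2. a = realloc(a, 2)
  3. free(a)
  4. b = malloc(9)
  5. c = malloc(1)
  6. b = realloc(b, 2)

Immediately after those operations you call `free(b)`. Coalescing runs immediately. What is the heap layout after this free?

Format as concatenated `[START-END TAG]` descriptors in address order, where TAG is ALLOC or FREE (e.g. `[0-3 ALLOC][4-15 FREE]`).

Op 1: a = malloc(10) -> a = 0; heap: [0-9 ALLOC][10-32 FREE]
Op 2: a = realloc(a, 2) -> a = 0; heap: [0-1 ALLOC][2-32 FREE]
Op 3: free(a) -> (freed a); heap: [0-32 FREE]
Op 4: b = malloc(9) -> b = 0; heap: [0-8 ALLOC][9-32 FREE]
Op 5: c = malloc(1) -> c = 9; heap: [0-8 ALLOC][9-9 ALLOC][10-32 FREE]
Op 6: b = realloc(b, 2) -> b = 0; heap: [0-1 ALLOC][2-8 FREE][9-9 ALLOC][10-32 FREE]
free(b): b = 0 -> block [0-1 ALLOC]; mark free, coalesce with adjacent free neighbors -> [0-8 FREE][9-9 ALLOC][10-32 FREE]

Answer: [0-8 FREE][9-9 ALLOC][10-32 FREE]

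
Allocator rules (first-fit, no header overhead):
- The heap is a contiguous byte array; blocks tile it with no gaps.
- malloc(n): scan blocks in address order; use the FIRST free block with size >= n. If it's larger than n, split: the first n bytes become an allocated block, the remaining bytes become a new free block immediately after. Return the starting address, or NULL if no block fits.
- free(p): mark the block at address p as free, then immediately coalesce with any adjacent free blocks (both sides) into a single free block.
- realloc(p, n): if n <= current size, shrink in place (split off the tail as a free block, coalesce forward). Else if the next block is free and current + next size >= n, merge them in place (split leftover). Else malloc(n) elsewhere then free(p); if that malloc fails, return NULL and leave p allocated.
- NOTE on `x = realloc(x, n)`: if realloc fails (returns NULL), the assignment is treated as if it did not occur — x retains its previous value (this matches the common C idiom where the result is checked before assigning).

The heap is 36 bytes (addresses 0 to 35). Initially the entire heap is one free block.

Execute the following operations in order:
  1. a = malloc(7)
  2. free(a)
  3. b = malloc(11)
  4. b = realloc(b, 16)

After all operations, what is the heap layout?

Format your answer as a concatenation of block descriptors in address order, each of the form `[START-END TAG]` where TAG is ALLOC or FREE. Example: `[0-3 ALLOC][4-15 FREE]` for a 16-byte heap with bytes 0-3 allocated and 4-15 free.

Op 1: a = malloc(7) -> a = 0; heap: [0-6 ALLOC][7-35 FREE]
Op 2: free(a) -> (freed a); heap: [0-35 FREE]
Op 3: b = malloc(11) -> b = 0; heap: [0-10 ALLOC][11-35 FREE]
Op 4: b = realloc(b, 16) -> b = 0; heap: [0-15 ALLOC][16-35 FREE]

Answer: [0-15 ALLOC][16-35 FREE]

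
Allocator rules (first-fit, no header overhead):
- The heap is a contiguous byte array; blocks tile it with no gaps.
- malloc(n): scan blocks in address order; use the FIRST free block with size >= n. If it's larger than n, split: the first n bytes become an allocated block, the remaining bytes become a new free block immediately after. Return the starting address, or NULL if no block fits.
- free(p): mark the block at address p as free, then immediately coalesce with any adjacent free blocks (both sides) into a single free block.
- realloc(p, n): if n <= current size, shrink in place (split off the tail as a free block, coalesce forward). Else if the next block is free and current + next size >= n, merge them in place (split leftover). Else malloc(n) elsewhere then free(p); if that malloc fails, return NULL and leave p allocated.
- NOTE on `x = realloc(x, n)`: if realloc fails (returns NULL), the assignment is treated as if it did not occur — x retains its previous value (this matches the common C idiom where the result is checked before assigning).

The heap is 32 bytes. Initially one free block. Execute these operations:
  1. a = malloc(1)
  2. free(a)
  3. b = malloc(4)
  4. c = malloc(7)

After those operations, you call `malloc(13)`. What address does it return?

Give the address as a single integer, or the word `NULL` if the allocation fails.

Op 1: a = malloc(1) -> a = 0; heap: [0-0 ALLOC][1-31 FREE]
Op 2: free(a) -> (freed a); heap: [0-31 FREE]
Op 3: b = malloc(4) -> b = 0; heap: [0-3 ALLOC][4-31 FREE]
Op 4: c = malloc(7) -> c = 4; heap: [0-3 ALLOC][4-10 ALLOC][11-31 FREE]
malloc(13): first-fit scan over [0-3 ALLOC][4-10 ALLOC][11-31 FREE] -> 11

Answer: 11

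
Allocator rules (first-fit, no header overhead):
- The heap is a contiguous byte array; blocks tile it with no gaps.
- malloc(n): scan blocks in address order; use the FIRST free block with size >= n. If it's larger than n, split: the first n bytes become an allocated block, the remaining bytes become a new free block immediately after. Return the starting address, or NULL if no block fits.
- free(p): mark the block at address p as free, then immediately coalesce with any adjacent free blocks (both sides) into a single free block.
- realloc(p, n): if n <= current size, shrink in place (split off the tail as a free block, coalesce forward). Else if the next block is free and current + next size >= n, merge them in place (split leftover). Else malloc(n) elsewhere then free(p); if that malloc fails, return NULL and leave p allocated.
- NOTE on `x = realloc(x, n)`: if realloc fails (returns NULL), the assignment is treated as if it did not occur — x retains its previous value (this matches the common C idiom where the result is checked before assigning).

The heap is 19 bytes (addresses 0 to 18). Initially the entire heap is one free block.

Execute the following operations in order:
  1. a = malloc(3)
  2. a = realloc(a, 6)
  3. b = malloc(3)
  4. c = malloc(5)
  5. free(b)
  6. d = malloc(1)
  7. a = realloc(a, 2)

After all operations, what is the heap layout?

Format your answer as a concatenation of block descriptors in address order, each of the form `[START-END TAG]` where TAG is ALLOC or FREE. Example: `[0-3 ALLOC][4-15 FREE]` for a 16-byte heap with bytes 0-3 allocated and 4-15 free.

Op 1: a = malloc(3) -> a = 0; heap: [0-2 ALLOC][3-18 FREE]
Op 2: a = realloc(a, 6) -> a = 0; heap: [0-5 ALLOC][6-18 FREE]
Op 3: b = malloc(3) -> b = 6; heap: [0-5 ALLOC][6-8 ALLOC][9-18 FREE]
Op 4: c = malloc(5) -> c = 9; heap: [0-5 ALLOC][6-8 ALLOC][9-13 ALLOC][14-18 FREE]
Op 5: free(b) -> (freed b); heap: [0-5 ALLOC][6-8 FREE][9-13 ALLOC][14-18 FREE]
Op 6: d = malloc(1) -> d = 6; heap: [0-5 ALLOC][6-6 ALLOC][7-8 FREE][9-13 ALLOC][14-18 FREE]
Op 7: a = realloc(a, 2) -> a = 0; heap: [0-1 ALLOC][2-5 FREE][6-6 ALLOC][7-8 FREE][9-13 ALLOC][14-18 FREE]

Answer: [0-1 ALLOC][2-5 FREE][6-6 ALLOC][7-8 FREE][9-13 ALLOC][14-18 FREE]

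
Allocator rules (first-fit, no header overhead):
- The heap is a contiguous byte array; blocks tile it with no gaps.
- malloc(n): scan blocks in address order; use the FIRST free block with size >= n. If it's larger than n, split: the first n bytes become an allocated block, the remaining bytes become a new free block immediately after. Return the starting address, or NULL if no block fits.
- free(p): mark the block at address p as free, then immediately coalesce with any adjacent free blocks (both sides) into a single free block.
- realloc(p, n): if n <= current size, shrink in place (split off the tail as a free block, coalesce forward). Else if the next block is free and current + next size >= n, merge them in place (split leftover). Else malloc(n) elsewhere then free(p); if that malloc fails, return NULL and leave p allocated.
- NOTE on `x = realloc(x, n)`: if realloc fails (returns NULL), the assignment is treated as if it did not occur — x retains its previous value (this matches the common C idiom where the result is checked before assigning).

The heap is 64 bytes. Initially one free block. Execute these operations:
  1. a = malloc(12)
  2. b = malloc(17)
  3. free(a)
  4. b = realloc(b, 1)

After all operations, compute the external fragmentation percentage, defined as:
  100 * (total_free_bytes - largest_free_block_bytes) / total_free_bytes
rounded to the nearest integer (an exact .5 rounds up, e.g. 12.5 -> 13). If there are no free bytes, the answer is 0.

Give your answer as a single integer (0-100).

Op 1: a = malloc(12) -> a = 0; heap: [0-11 ALLOC][12-63 FREE]
Op 2: b = malloc(17) -> b = 12; heap: [0-11 ALLOC][12-28 ALLOC][29-63 FREE]
Op 3: free(a) -> (freed a); heap: [0-11 FREE][12-28 ALLOC][29-63 FREE]
Op 4: b = realloc(b, 1) -> b = 12; heap: [0-11 FREE][12-12 ALLOC][13-63 FREE]
Free blocks: [12 51] total_free=63 largest=51 -> 100*(63-51)/63 = 1200/63 ≈ 19.048 -> rounds to 19

Answer: 19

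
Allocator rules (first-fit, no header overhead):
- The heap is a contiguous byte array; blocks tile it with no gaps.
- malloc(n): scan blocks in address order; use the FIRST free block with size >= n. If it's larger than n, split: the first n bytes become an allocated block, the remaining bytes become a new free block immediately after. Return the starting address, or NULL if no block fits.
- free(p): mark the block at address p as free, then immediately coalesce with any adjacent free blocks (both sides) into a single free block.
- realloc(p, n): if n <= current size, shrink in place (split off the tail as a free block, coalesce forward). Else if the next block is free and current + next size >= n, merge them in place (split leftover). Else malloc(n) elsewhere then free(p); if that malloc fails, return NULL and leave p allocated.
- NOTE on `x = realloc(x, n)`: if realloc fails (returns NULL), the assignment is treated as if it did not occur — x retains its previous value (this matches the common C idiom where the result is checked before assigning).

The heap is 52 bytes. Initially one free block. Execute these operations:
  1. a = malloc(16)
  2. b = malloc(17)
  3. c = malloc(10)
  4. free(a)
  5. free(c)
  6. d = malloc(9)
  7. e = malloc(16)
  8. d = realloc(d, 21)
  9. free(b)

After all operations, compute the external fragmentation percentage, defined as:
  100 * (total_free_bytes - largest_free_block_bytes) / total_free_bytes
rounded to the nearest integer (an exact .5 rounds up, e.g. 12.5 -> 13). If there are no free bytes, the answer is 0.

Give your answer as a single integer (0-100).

Answer: 11

Derivation:
Op 1: a = malloc(16) -> a = 0; heap: [0-15 ALLOC][16-51 FREE]
Op 2: b = malloc(17) -> b = 16; heap: [0-15 ALLOC][16-32 ALLOC][33-51 FREE]
Op 3: c = malloc(10) -> c = 33; heap: [0-15 ALLOC][16-32 ALLOC][33-42 ALLOC][43-51 FREE]
Op 4: free(a) -> (freed a); heap: [0-15 FREE][16-32 ALLOC][33-42 ALLOC][43-51 FREE]
Op 5: free(c) -> (freed c); heap: [0-15 FREE][16-32 ALLOC][33-51 FREE]
Op 6: d = malloc(9) -> d = 0; heap: [0-8 ALLOC][9-15 FREE][16-32 ALLOC][33-51 FREE]
Op 7: e = malloc(16) -> e = 33; heap: [0-8 ALLOC][9-15 FREE][16-32 ALLOC][33-48 ALLOC][49-51 FREE]
Op 8: d = realloc(d, 21) -> NULL (d unchanged); heap: [0-8 ALLOC][9-15 FREE][16-32 ALLOC][33-48 ALLOC][49-51 FREE]
Op 9: free(b) -> (freed b); heap: [0-8 ALLOC][9-32 FREE][33-48 ALLOC][49-51 FREE]
Free blocks: [24 3] total_free=27 largest=24 -> 100*(27-24)/27 = 300/27 ≈ 11.111 -> rounds to 11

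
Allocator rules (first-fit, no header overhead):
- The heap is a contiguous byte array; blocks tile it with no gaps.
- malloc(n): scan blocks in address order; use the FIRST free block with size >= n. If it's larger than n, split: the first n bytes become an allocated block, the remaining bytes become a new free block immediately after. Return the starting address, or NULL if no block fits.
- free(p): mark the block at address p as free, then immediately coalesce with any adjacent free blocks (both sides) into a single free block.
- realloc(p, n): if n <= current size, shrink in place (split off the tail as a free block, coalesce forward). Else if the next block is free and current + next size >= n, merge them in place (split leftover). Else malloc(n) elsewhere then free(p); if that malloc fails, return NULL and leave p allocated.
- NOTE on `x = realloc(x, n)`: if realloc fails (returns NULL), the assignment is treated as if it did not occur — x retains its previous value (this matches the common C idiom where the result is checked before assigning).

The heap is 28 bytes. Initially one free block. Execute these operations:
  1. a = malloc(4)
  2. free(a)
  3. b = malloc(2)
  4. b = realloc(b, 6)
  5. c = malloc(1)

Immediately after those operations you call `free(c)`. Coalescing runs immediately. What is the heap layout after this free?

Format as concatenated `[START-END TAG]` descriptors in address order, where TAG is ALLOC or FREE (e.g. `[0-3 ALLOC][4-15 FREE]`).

Op 1: a = malloc(4) -> a = 0; heap: [0-3 ALLOC][4-27 FREE]
Op 2: free(a) -> (freed a); heap: [0-27 FREE]
Op 3: b = malloc(2) -> b = 0; heap: [0-1 ALLOC][2-27 FREE]
Op 4: b = realloc(b, 6) -> b = 0; heap: [0-5 ALLOC][6-27 FREE]
Op 5: c = malloc(1) -> c = 6; heap: [0-5 ALLOC][6-6 ALLOC][7-27 FREE]
free(c): c = 6 -> block [6-6 ALLOC]; mark free, coalesce with adjacent free neighbors -> [0-5 ALLOC][6-27 FREE]

Answer: [0-5 ALLOC][6-27 FREE]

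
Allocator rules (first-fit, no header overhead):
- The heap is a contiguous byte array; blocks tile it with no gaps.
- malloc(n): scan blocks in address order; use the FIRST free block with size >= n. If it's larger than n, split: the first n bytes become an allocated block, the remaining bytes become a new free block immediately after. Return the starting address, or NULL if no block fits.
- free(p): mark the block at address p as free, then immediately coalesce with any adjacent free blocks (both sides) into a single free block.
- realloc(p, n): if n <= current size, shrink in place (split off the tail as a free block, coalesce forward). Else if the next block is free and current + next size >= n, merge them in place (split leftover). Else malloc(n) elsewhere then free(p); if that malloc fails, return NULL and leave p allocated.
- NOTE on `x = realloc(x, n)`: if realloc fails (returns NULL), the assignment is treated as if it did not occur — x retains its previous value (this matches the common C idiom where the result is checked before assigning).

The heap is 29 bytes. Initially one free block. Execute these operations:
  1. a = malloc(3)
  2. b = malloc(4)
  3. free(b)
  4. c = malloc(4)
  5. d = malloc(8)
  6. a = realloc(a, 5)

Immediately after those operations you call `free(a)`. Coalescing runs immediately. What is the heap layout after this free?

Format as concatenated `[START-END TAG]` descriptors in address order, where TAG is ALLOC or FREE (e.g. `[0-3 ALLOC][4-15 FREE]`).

Answer: [0-2 FREE][3-6 ALLOC][7-14 ALLOC][15-28 FREE]

Derivation:
Op 1: a = malloc(3) -> a = 0; heap: [0-2 ALLOC][3-28 FREE]
Op 2: b = malloc(4) -> b = 3; heap: [0-2 ALLOC][3-6 ALLOC][7-28 FREE]
Op 3: free(b) -> (freed b); heap: [0-2 ALLOC][3-28 FREE]
Op 4: c = malloc(4) -> c = 3; heap: [0-2 ALLOC][3-6 ALLOC][7-28 FREE]
Op 5: d = malloc(8) -> d = 7; heap: [0-2 ALLOC][3-6 ALLOC][7-14 ALLOC][15-28 FREE]
Op 6: a = realloc(a, 5) -> a = 15; heap: [0-2 FREE][3-6 ALLOC][7-14 ALLOC][15-19 ALLOC][20-28 FREE]
free(a): a = 15 -> block [15-19 ALLOC]; mark free, coalesce with adjacent free neighbors -> [0-2 FREE][3-6 ALLOC][7-14 ALLOC][15-28 FREE]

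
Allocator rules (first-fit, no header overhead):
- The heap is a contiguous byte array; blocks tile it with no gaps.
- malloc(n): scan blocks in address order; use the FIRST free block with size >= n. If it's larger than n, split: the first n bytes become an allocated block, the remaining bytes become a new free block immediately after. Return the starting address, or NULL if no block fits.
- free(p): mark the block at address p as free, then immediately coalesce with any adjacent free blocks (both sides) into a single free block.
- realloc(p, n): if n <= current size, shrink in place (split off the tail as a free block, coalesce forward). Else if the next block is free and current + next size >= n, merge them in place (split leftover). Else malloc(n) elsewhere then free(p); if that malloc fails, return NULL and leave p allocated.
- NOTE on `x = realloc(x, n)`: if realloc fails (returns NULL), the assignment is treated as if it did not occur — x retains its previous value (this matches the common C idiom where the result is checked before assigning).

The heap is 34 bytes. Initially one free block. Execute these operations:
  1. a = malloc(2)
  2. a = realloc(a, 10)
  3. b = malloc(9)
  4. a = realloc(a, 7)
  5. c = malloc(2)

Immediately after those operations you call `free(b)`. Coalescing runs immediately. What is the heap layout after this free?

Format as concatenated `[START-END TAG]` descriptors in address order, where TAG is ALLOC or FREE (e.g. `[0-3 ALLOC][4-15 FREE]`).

Op 1: a = malloc(2) -> a = 0; heap: [0-1 ALLOC][2-33 FREE]
Op 2: a = realloc(a, 10) -> a = 0; heap: [0-9 ALLOC][10-33 FREE]
Op 3: b = malloc(9) -> b = 10; heap: [0-9 ALLOC][10-18 ALLOC][19-33 FREE]
Op 4: a = realloc(a, 7) -> a = 0; heap: [0-6 ALLOC][7-9 FREE][10-18 ALLOC][19-33 FREE]
Op 5: c = malloc(2) -> c = 7; heap: [0-6 ALLOC][7-8 ALLOC][9-9 FREE][10-18 ALLOC][19-33 FREE]
free(b): b = 10 -> block [10-18 ALLOC]; mark free, coalesce with adjacent free neighbors -> [0-6 ALLOC][7-8 ALLOC][9-33 FREE]

Answer: [0-6 ALLOC][7-8 ALLOC][9-33 FREE]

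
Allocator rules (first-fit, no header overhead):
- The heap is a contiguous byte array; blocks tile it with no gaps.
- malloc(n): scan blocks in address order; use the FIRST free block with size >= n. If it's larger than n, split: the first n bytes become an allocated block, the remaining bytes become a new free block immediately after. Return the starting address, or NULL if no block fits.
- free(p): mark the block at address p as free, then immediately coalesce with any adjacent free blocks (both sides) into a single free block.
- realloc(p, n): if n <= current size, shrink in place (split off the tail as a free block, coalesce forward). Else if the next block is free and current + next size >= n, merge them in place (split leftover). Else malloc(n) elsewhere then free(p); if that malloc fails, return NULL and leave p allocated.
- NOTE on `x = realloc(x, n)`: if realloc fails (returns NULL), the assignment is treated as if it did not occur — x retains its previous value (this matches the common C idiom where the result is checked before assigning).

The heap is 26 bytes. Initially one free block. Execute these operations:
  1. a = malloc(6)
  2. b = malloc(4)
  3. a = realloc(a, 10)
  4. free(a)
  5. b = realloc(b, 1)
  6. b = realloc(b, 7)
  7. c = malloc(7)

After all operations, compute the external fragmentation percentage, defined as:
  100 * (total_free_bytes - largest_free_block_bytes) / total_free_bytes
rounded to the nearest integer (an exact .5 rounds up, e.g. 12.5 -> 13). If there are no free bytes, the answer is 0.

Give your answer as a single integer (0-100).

Answer: 50

Derivation:
Op 1: a = malloc(6) -> a = 0; heap: [0-5 ALLOC][6-25 FREE]
Op 2: b = malloc(4) -> b = 6; heap: [0-5 ALLOC][6-9 ALLOC][10-25 FREE]
Op 3: a = realloc(a, 10) -> a = 10; heap: [0-5 FREE][6-9 ALLOC][10-19 ALLOC][20-25 FREE]
Op 4: free(a) -> (freed a); heap: [0-5 FREE][6-9 ALLOC][10-25 FREE]
Op 5: b = realloc(b, 1) -> b = 6; heap: [0-5 FREE][6-6 ALLOC][7-25 FREE]
Op 6: b = realloc(b, 7) -> b = 6; heap: [0-5 FREE][6-12 ALLOC][13-25 FREE]
Op 7: c = malloc(7) -> c = 13; heap: [0-5 FREE][6-12 ALLOC][13-19 ALLOC][20-25 FREE]
Free blocks: [6 6] total_free=12 largest=6 -> 100*(12-6)/12 = 600/12 = 50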